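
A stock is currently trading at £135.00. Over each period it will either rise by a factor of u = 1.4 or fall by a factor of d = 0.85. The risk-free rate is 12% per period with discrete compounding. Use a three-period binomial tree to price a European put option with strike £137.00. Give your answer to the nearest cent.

Risk-neutral probability p = (1 + 0.12 − 0.85)/(1.4 − 0.85) = 0.2700/0.5500 = 0.4909
Terminal stock prices: S_uuu = 370.4, S_uud = 224.9, S_udd = 136.6, S_ddd = 82.91
Terminal payoffs (K − S): max(-233.4, 0) = 0, max(-87.91, 0) = 0, max(0.4475, 0) = 0.4475, max(54.09, 0) = 54.09
Node uu (S = 264.6): V_uu = 1/1.12·[0.4909·0.0000 + 0.5091·0.0000] = 0.0000
Node ud (S = 160.7): V_ud = 1/1.12·[0.4909·0.0000 + 0.5091·0.4475] = 0.2034
Node dd (S = 97.54): V_dd = 1/1.12·[0.4909·0.4475 + 0.5091·54.0931] = 24.7839
Node u (S = 189): V_u = 1/1.12·[0.4909·0.0000 + 0.5091·0.2034] = 0.0925
Node d (S = 114.8): V_d = 1/1.12·[0.4909·0.2034 + 0.5091·24.7839] = 11.3546
Node 0 (S = 135): V_0 = 1/1.12·[0.4909·0.0925 + 0.5091·11.3546] = 5.2017

£5.20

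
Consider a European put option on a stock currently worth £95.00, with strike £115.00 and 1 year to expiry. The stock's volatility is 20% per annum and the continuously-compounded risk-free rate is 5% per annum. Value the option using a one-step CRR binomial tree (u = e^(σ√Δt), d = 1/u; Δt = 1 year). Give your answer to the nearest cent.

CRR parameters: u = e^(σ√Δt) = e^(0.2·√1) = 1.2214, d = 1/u = 0.8187
Per-period rate: rΔt = 0.05·1 = 0.05, so R = e^0.05 = 1.0513
Risk-neutral probability p = (e^0.05 − 0.8187)/(1.2214 − 0.8187) = 0.2325/0.4027 = 0.5775
Terminal stock prices: S_u = 116, S_d = 77.78
Terminal payoffs (K − S): max(-1.033, 0) = 0, max(37.22, 0) = 37.22
Node 0 (S = 95): V_0 = e^(−0.05)·[0.5775·0.0000 + 0.4225·37.2206] = 14.9590

£14.96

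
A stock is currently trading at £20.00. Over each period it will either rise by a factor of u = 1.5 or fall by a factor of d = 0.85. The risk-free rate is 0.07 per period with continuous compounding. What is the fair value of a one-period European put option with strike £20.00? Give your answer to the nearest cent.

£1.84

Risk-neutral probability p = (e^0.07 − 0.85)/(1.5 − 0.85) = 0.2225/0.6500 = 0.3423
Terminal stock prices: S_u = 30, S_d = 17
Terminal payoffs (K − S): max(-10, 0) = 0, max(3, 0) = 3
Node 0 (S = 20): V_0 = e^(−0.07)·[0.3423·0.0000 + 0.6577·3.0000] = 1.8396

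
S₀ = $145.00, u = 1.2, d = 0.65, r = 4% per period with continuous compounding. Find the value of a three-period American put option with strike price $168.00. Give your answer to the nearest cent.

$35.12

Risk-neutral probability p = (e^0.04 − 0.65)/(1.2 − 0.65) = 0.3908/0.5500 = 0.7106
Terminal stock prices: S_uuu = 250.6, S_uud = 135.7, S_udd = 73.52, S_ddd = 39.82
Terminal payoffs (K − S): max(-82.56, 0) = 0, max(32.28, 0) = 32.28, max(94.48, 0) = 94.48, max(128.2, 0) = 128.2
Node uu (S = 208.8): continuation = e^(−0.04)·[0.7106·0.0000 + 0.2894·32.2800] = 8.9766; exercise value = 0.0000 ≤ continuation, so V_uu = 8.9766
Node ud (S = 113.1): continuation = e^(−0.04)·[0.7106·32.2800 + 0.2894·94.4850] = 48.3126; exercise value = 54.9000 > continuation, so V_ud = 54.9000 (exercise)
Node dd (S = 61.26): continuation = e^(−0.04)·[0.7106·94.4850 + 0.2894·128.1794] = 100.1501; exercise value = 106.7375 > continuation, so V_dd = 106.7375 (exercise)
Node u (S = 174): continuation = e^(−0.04)·[0.7106·8.9766 + 0.2894·54.9000] = 21.3953; exercise value = 0.0000 ≤ continuation, so V_u = 21.3953
Node d (S = 94.25): continuation = e^(−0.04)·[0.7106·54.9000 + 0.2894·106.7375] = 67.1626; exercise value = 73.7500 > continuation, so V_d = 73.7500 (exercise)
Node 0 (S = 145): continuation = e^(−0.04)·[0.7106·21.3953 + 0.2894·73.7500] = 35.1155; exercise value = 23.0000 ≤ continuation, so V_0 = 35.1155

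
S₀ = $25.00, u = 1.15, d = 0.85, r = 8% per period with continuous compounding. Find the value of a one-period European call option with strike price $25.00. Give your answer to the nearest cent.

$2.69

Risk-neutral probability p = (e^0.08 − 0.85)/(1.15 − 0.85) = 0.2333/0.3000 = 0.7776
Terminal stock prices: S_u = 28.75, S_d = 21.25
Terminal payoffs (S − K): max(3.75, 0) = 3.75, max(-3.75, 0) = 0
Node 0 (S = 25): V_0 = e^(−0.08)·[0.7776·3.7500 + 0.2224·0.0000] = 2.6919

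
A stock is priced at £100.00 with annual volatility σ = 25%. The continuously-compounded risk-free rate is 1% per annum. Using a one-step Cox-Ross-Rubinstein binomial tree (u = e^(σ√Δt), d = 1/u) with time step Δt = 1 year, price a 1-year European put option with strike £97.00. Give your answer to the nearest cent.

£10.27

CRR parameters: u = e^(σ√Δt) = e^(0.25·√1) = 1.2840, d = 1/u = 0.7788
Per-period rate: rΔt = 0.01·1 = 0.01, so R = e^0.01 = 1.0101
Risk-neutral probability p = (e^0.01 − 0.7788)/(1.2840 − 0.7788) = 0.2312/0.5052 = 0.4577
Terminal stock prices: S_u = 128.4, S_d = 77.88
Terminal payoffs (K − S): max(-31.4, 0) = 0, max(19.12, 0) = 19.12
Node 0 (S = 100): V_0 = e^(−0.01)·[0.4577·0.0000 + 0.5423·19.1199] = 10.2653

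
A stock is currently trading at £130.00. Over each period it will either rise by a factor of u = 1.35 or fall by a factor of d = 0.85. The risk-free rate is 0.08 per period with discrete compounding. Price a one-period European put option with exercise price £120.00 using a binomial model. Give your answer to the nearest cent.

£4.75

Risk-neutral probability p = (1 + 0.08 − 0.85)/(1.35 − 0.85) = 0.2300/0.5000 = 0.4600
Terminal stock prices: S_u = 175.5, S_d = 110.5
Terminal payoffs (K − S): max(-55.5, 0) = 0, max(9.5, 0) = 9.5
Node 0 (S = 130): V_0 = 1/1.08·[0.4600·0.0000 + 0.5400·9.5000] = 4.7500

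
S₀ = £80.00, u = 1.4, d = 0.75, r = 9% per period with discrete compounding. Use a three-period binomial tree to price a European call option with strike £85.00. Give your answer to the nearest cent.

£24.72

Risk-neutral probability p = (1 + 0.09 − 0.75)/(1.4 − 0.75) = 0.3400/0.6500 = 0.5231
Terminal stock prices: S_uuu = 219.5, S_uud = 117.6, S_udd = 63, S_ddd = 33.75
Terminal payoffs (S − K): max(134.5, 0) = 134.5, max(32.6, 0) = 32.6, max(-22, 0) = 0, max(-51.25, 0) = 0
Node uu (S = 156.8): V_uu = 1/1.09·[0.5231·134.5200 + 0.4769·32.6000] = 78.8183
Node ud (S = 84): V_ud = 1/1.09·[0.5231·32.6000 + 0.4769·0.0000] = 15.6443
Node dd (S = 45): V_dd = 1/1.09·[0.5231·0.0000 + 0.4769·0.0000] = 0.0000
Node u (S = 112): V_u = 1/1.09·[0.5231·78.8183 + 0.4769·15.6443] = 44.6690
Node d (S = 60): V_d = 1/1.09·[0.5231·15.6443 + 0.4769·0.0000] = 7.5075
Node 0 (S = 80): V_0 = 1/1.09·[0.5231·44.6690 + 0.4769·7.5075] = 24.7209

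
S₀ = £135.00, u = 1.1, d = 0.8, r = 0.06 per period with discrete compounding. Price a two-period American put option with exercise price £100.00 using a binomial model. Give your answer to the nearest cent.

£0.22

Risk-neutral probability p = (1 + 0.06 − 0.8)/(1.1 − 0.8) = 0.2600/0.3000 = 0.8667
Terminal stock prices: S_uu = 163.4, S_ud = 118.8, S_dd = 86.4
Terminal payoffs (K − S): max(-63.35, 0) = 0, max(-18.8, 0) = 0, max(13.6, 0) = 13.6
Node u (S = 148.5): continuation = 1/1.06·[0.8667·0.0000 + 0.1333·0.0000] = 0.0000; exercise value = 0.0000 ≤ continuation, so V_u = 0.0000
Node d (S = 108): continuation = 1/1.06·[0.8667·0.0000 + 0.1333·13.6000] = 1.7107; exercise value = 0.0000 ≤ continuation, so V_d = 1.7107
Node 0 (S = 135): continuation = 1/1.06·[0.8667·0.0000 + 0.1333·1.7107] = 0.2152; exercise value = 0.0000 ≤ continuation, so V_0 = 0.2152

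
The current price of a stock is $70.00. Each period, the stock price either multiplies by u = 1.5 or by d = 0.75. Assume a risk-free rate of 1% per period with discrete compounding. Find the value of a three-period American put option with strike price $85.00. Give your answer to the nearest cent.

Risk-neutral probability p = (1 + 0.01 − 0.75)/(1.5 − 0.75) = 0.2600/0.7500 = 0.3467
Terminal stock prices: S_uuu = 236.2, S_uud = 118.1, S_udd = 59.06, S_ddd = 29.53
Terminal payoffs (K − S): max(-151.2, 0) = 0, max(-33.12, 0) = 0, max(25.94, 0) = 25.94, max(55.47, 0) = 55.47
Node uu (S = 157.5): continuation = 1/1.01·[0.3467·0.0000 + 0.6533·0.0000] = 0.0000; exercise value = 0.0000 ≤ continuation, so V_uu = 0.0000
Node ud (S = 78.75): continuation = 1/1.01·[0.3467·0.0000 + 0.6533·25.9375] = 16.7781; exercise value = 6.2500 ≤ continuation, so V_ud = 16.7781
Node dd (S = 39.38): continuation = 1/1.01·[0.3467·25.9375 + 0.6533·55.4688] = 44.7834; exercise value = 45.6250 > continuation, so V_dd = 45.6250 (exercise)
Node u (S = 105): continuation = 1/1.01·[0.3467·0.0000 + 0.6533·16.7781] = 10.8531; exercise value = 0.0000 ≤ continuation, so V_u = 10.8531
Node d (S = 52.5): continuation = 1/1.01·[0.3467·16.7781 + 0.6533·45.6250] = 35.2720; exercise value = 32.5000 ≤ continuation, so V_d = 35.2720
Node 0 (S = 70): continuation = 1/1.01·[0.3467·10.8531 + 0.6533·35.2720] = 26.5414; exercise value = 15.0000 ≤ continuation, so V_0 = 26.5414

$26.54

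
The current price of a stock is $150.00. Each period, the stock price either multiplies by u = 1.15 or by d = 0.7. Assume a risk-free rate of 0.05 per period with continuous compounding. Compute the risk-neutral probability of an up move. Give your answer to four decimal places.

Risk-neutral probability p = (e^0.05 − 0.7)/(1.15 − 0.7) = 0.3513/0.4500 = 0.7806

p = 0.7806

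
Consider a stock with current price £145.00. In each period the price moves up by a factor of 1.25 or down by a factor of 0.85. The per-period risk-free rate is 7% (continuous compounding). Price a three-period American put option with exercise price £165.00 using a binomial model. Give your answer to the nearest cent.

£20.30

Risk-neutral probability p = (e^0.07 − 0.85)/(1.25 − 0.85) = 0.2225/0.4000 = 0.5563
Terminal stock prices: S_uuu = 283.2, S_uud = 192.6, S_udd = 131, S_ddd = 89.05
Terminal payoffs (K − S): max(-118.2, 0) = 0, max(-27.58, 0) = 0, max(34.05, 0) = 34.05, max(75.95, 0) = 75.95
Node uu (S = 226.6): continuation = e^(−0.07)·[0.5563·0.0000 + 0.4437·0.0000] = 0.0000; exercise value = 0.0000 ≤ continuation, so V_uu = 0.0000
Node ud (S = 154.1): continuation = e^(−0.07)·[0.5563·0.0000 + 0.4437·34.0469] = 14.0862; exercise value = 10.9375 ≤ continuation, so V_ud = 14.0862
Node dd (S = 104.8): continuation = e^(−0.07)·[0.5563·34.0469 + 0.4437·75.9519] = 49.0825; exercise value = 60.2375 > continuation, so V_dd = 60.2375 (exercise)
Node u (S = 181.2): continuation = e^(−0.07)·[0.5563·0.0000 + 0.4437·14.0862] = 5.8279; exercise value = 0.0000 ≤ continuation, so V_u = 5.8279
Node d (S = 123.2): continuation = e^(−0.07)·[0.5563·14.0862 + 0.4437·60.2375] = 32.2281; exercise value = 41.7500 > continuation, so V_d = 41.7500 (exercise)
Node 0 (S = 145): continuation = e^(−0.07)·[0.5563·5.8279 + 0.4437·41.7500] = 20.2960; exercise value = 20.0000 ≤ continuation, so V_0 = 20.2960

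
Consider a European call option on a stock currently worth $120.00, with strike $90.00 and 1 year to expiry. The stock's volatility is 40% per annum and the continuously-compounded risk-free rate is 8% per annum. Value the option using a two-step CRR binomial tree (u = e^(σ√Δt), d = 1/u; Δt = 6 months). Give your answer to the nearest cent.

CRR parameters: u = e^(σ√Δt) = e^(0.4·√0.5) = 1.3269, d = 1/u = 0.7536
Per-period rate: rΔt = 0.08·0.5 = 0.04, so R = e^0.04 = 1.0408
Risk-neutral probability p = (e^0.04 − 0.7536)/(1.3269 − 0.7536) = 0.2872/0.5733 = 0.5009
Terminal stock prices: S_uu = 211.3, S_ud = 120, S_dd = 68.16
Terminal payoffs (S − K): max(121.3, 0) = 121.3, max(30, 0) = 30, max(-21.84, 0) = 0
Node u (S = 159.2): V_u = e^(−0.04)·[0.5009·121.2785 + 0.4991·30.0000] = 72.7565
Node d (S = 90.44): V_d = e^(−0.04)·[0.5009·30.0000 + 0.4991·0.0000] = 14.4392
Node 0 (S = 120): V_0 = e^(−0.04)·[0.5009·72.7565 + 0.4991·14.4392] = 41.9415

$41.94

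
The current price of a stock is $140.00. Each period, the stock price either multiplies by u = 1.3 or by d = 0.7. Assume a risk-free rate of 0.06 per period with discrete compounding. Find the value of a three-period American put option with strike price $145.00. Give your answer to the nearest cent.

Risk-neutral probability p = (1 + 0.06 − 0.7)/(1.3 − 0.7) = 0.3600/0.6000 = 0.6000
Terminal stock prices: S_uuu = 307.6, S_uud = 165.6, S_udd = 89.18, S_ddd = 48.02
Terminal payoffs (K − S): max(-162.6, 0) = 0, max(-20.62, 0) = 0, max(55.82, 0) = 55.82, max(96.98, 0) = 96.98
Node uu (S = 236.6): continuation = 1/1.06·[0.6000·0.0000 + 0.4000·0.0000] = 0.0000; exercise value = 0.0000 ≤ continuation, so V_uu = 0.0000
Node ud (S = 127.4): continuation = 1/1.06·[0.6000·0.0000 + 0.4000·55.8200] = 21.0642; exercise value = 17.6000 ≤ continuation, so V_ud = 21.0642
Node dd (S = 68.6): continuation = 1/1.06·[0.6000·55.8200 + 0.4000·96.9800] = 68.1925; exercise value = 76.4000 > continuation, so V_dd = 76.4000 (exercise)
Node u (S = 182): continuation = 1/1.06·[0.6000·0.0000 + 0.4000·21.0642] = 7.9487; exercise value = 0.0000 ≤ continuation, so V_u = 7.9487
Node d (S = 98): continuation = 1/1.06·[0.6000·21.0642 + 0.4000·76.4000] = 40.7533; exercise value = 47.0000 > continuation, so V_d = 47.0000 (exercise)
Node 0 (S = 140): continuation = 1/1.06·[0.6000·7.9487 + 0.4000·47.0000] = 22.2351; exercise value = 5.0000 ≤ continuation, so V_0 = 22.2351

$22.24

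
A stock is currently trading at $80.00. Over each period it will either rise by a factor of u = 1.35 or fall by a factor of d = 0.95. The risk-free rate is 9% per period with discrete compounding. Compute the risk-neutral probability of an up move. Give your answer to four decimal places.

p = 0.3500

Risk-neutral probability p = (1 + 0.09 − 0.95)/(1.35 − 0.95) = 0.1400/0.4000 = 0.3500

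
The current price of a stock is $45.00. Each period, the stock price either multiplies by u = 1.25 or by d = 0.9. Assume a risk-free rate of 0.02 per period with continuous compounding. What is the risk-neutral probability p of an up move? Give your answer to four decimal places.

Risk-neutral probability p = (e^0.02 − 0.9)/(1.25 − 0.9) = 0.1202/0.3500 = 0.3434

p = 0.3434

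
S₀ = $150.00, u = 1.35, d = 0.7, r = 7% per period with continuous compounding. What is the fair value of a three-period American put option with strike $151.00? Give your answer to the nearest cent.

$22.69

Risk-neutral probability p = (e^0.07 − 0.7)/(1.35 − 0.7) = 0.3725/0.6500 = 0.5731
Terminal stock prices: S_uuu = 369.1, S_uud = 191.4, S_udd = 99.22, S_ddd = 51.45
Terminal payoffs (K − S): max(-218.1, 0) = 0, max(-40.36, 0) = 0, max(51.78, 0) = 51.78, max(99.55, 0) = 99.55
Node uu (S = 273.4): continuation = e^(−0.07)·[0.5731·0.0000 + 0.4269·0.0000] = 0.0000; exercise value = 0.0000 ≤ continuation, so V_uu = 0.0000
Node ud (S = 141.8): continuation = e^(−0.07)·[0.5731·0.0000 + 0.4269·51.7750] = 20.6090; exercise value = 9.2500 ≤ continuation, so V_ud = 20.6090
Node dd (S = 73.5): continuation = e^(−0.07)·[0.5731·51.7750 + 0.4269·99.5500] = 67.2915; exercise value = 77.5000 > continuation, so V_dd = 77.5000 (exercise)
Node u (S = 202.5): continuation = e^(−0.07)·[0.5731·0.0000 + 0.4269·20.6090] = 8.2034; exercise value = 0.0000 ≤ continuation, so V_u = 8.2034
Node d (S = 105): continuation = e^(−0.07)·[0.5731·20.6090 + 0.4269·77.5000] = 41.8611; exercise value = 46.0000 > continuation, so V_d = 46.0000 (exercise)
Node 0 (S = 150): continuation = e^(−0.07)·[0.5731·8.2034 + 0.4269·46.0000] = 22.6937; exercise value = 1.0000 ≤ continuation, so V_0 = 22.6937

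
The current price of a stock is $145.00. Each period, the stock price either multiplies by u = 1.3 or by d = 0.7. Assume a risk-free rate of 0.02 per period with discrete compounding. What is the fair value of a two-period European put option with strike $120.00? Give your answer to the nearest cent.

Risk-neutral probability p = (1 + 0.02 − 0.7)/(1.3 − 0.7) = 0.3200/0.6000 = 0.5333
Terminal stock prices: S_uu = 245.1, S_ud = 131.9, S_dd = 71.05
Terminal payoffs (K − S): max(-125.1, 0) = 0, max(-11.95, 0) = 0, max(48.95, 0) = 48.95
Node u (S = 188.5): V_u = 1/1.02·[0.5333·0.0000 + 0.4667·0.0000] = 0.0000
Node d (S = 101.5): V_d = 1/1.02·[0.5333·0.0000 + 0.4667·48.9500] = 22.3954
Node 0 (S = 145): V_0 = 1/1.02·[0.5333·0.0000 + 0.4667·22.3954] = 10.2463

$10.25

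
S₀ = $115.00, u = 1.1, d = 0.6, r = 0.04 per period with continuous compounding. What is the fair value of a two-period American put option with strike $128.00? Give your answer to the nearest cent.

$13.00

Risk-neutral probability p = (e^0.04 − 0.6)/(1.1 − 0.6) = 0.4408/0.5000 = 0.8816
Terminal stock prices: S_uu = 139.2, S_ud = 75.9, S_dd = 41.4
Terminal payoffs (K − S): max(-11.15, 0) = 0, max(52.1, 0) = 52.1, max(86.6, 0) = 86.6
Node u (S = 126.5): continuation = e^(−0.04)·[0.8816·0.0000 + 0.1184·52.1000] = 5.9257; exercise value = 1.5000 ≤ continuation, so V_u = 5.9257
Node d (S = 69): continuation = e^(−0.04)·[0.8816·52.1000 + 0.1184·86.6000] = 53.9810; exercise value = 59.0000 > continuation, so V_d = 59.0000 (exercise)
Node 0 (S = 115): continuation = e^(−0.04)·[0.8816·5.9257 + 0.1184·59.0000] = 11.7298; exercise value = 13.0000 > continuation, so V_0 = 13.0000 (exercise)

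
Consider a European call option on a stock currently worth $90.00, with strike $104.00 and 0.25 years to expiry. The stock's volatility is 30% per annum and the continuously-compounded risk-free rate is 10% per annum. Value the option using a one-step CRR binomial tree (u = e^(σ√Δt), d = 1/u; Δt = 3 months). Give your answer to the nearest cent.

CRR parameters: u = e^(σ√Δt) = e^(0.3·√0.25) = 1.1618, d = 1/u = 0.8607
Per-period rate: rΔt = 0.1·0.25 = 0.025, so R = e^0.025 = 1.0253
Risk-neutral probability p = (e^0.025 − 0.8607)/(1.1618 − 0.8607) = 0.1646/0.3011 = 0.5466
Terminal stock prices: S_u = 104.6, S_d = 77.46
Terminal payoffs (S − K): max(0.5651, 0) = 0.5651, max(-26.54, 0) = 0
Node 0 (S = 90): V_0 = e^(−0.025)·[0.5466·0.5651 + 0.4534·0.0000] = 0.3013

$0.30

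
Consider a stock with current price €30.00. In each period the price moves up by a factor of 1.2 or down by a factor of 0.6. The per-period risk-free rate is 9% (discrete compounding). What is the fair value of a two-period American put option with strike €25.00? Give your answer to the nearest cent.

Risk-neutral probability p = (1 + 0.09 − 0.6)/(1.2 − 0.6) = 0.4900/0.6000 = 0.8167
Terminal stock prices: S_uu = 43.2, S_ud = 21.6, S_dd = 10.8
Terminal payoffs (K − S): max(-18.2, 0) = 0, max(3.4, 0) = 3.4, max(14.2, 0) = 14.2
Node u (S = 36): continuation = 1/1.09·[0.8167·0.0000 + 0.1833·3.4000] = 0.5719; exercise value = 0.0000 ≤ continuation, so V_u = 0.5719
Node d (S = 18): continuation = 1/1.09·[0.8167·3.4000 + 0.1833·14.2000] = 4.9358; exercise value = 7.0000 > continuation, so V_d = 7.0000 (exercise)
Node 0 (S = 30): continuation = 1/1.09·[0.8167·0.5719 + 0.1833·7.0000] = 1.6058; exercise value = 0.0000 ≤ continuation, so V_0 = 1.6058

€1.61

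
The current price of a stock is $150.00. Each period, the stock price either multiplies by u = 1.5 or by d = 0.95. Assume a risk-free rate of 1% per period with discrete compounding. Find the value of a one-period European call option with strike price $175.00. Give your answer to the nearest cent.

$5.40

Risk-neutral probability p = (1 + 0.01 − 0.95)/(1.5 − 0.95) = 0.0600/0.5500 = 0.1091
Terminal stock prices: S_u = 225, S_d = 142.5
Terminal payoffs (S − K): max(50, 0) = 50, max(-32.5, 0) = 0
Node 0 (S = 150): V_0 = 1/1.01·[0.1091·50.0000 + 0.8909·0.0000] = 5.4005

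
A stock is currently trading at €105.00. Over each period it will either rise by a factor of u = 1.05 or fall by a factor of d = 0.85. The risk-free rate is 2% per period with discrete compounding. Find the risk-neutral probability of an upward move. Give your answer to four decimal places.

Risk-neutral probability p = (1 + 0.02 − 0.85)/(1.05 − 0.85) = 0.1700/0.2000 = 0.8500

p = 0.8500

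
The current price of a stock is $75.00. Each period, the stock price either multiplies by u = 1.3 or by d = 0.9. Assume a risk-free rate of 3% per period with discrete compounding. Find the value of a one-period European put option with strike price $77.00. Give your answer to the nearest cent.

$6.23

Risk-neutral probability p = (1 + 0.03 − 0.9)/(1.3 − 0.9) = 0.1300/0.4000 = 0.3250
Terminal stock prices: S_u = 97.5, S_d = 67.5
Terminal payoffs (K − S): max(-20.5, 0) = 0, max(9.5, 0) = 9.5
Node 0 (S = 75): V_0 = 1/1.03·[0.3250·0.0000 + 0.6750·9.5000] = 6.2257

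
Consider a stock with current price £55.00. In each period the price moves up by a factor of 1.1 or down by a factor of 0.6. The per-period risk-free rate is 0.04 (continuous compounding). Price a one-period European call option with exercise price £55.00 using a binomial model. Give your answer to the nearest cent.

£4.66

Risk-neutral probability p = (e^0.04 − 0.6)/(1.1 − 0.6) = 0.4408/0.5000 = 0.8816
Terminal stock prices: S_u = 60.5, S_d = 33
Terminal payoffs (S − K): max(5.5, 0) = 5.5, max(-22, 0) = 0
Node 0 (S = 55): V_0 = e^(−0.04)·[0.8816·5.5000 + 0.1184·0.0000] = 4.6588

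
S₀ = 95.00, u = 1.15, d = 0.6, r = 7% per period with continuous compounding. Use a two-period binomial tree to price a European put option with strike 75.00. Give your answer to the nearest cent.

2.69

Risk-neutral probability p = (e^0.07 − 0.6)/(1.15 − 0.6) = 0.4725/0.5500 = 0.8591
Terminal stock prices: S_uu = 125.6, S_ud = 65.55, S_dd = 34.2
Terminal payoffs (K − S): max(-50.64, 0) = 0, max(9.45, 0) = 9.45, max(40.8, 0) = 40.8
Node u (S = 109.2): V_u = e^(−0.07)·[0.8591·0.0000 + 0.1409·9.4500] = 1.2414
Node d (S = 57): V_d = e^(−0.07)·[0.8591·9.4500 + 0.1409·40.8000] = 12.9295
Node 0 (S = 95): V_0 = e^(−0.07)·[0.8591·1.2414 + 0.1409·12.9295] = 2.6930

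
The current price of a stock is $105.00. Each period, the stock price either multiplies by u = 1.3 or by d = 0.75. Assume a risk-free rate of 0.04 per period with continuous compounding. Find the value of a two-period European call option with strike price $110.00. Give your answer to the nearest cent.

$17.41

Risk-neutral probability p = (e^0.04 − 0.75)/(1.3 − 0.75) = 0.2908/0.5500 = 0.5287
Terminal stock prices: S_uu = 177.5, S_ud = 102.4, S_dd = 59.06
Terminal payoffs (S − K): max(67.45, 0) = 67.45, max(-7.625, 0) = 0, max(-50.94, 0) = 0
Node u (S = 136.5): V_u = e^(−0.04)·[0.5287·67.4500 + 0.4713·0.0000] = 34.2656
Node d (S = 78.75): V_d = e^(−0.04)·[0.5287·0.0000 + 0.4713·0.0000] = 0.0000
Node 0 (S = 105): V_0 = e^(−0.04)·[0.5287·34.2656 + 0.4713·0.0000] = 17.4074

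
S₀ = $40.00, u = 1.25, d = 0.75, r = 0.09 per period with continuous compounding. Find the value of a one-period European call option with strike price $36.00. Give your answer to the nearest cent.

Risk-neutral probability p = (e^0.09 − 0.75)/(1.25 − 0.75) = 0.3442/0.5000 = 0.6883
Terminal stock prices: S_u = 50, S_d = 30
Terminal payoffs (S − K): max(14, 0) = 14, max(-6, 0) = 0
Node 0 (S = 40): V_0 = e^(−0.09)·[0.6883·14.0000 + 0.3117·0.0000] = 8.8074

$8.81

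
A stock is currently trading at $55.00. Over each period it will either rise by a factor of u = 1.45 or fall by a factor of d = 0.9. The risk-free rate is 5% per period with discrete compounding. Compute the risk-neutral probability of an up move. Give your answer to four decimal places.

p = 0.2727

Risk-neutral probability p = (1 + 0.05 − 0.9)/(1.45 − 0.9) = 0.1500/0.5500 = 0.2727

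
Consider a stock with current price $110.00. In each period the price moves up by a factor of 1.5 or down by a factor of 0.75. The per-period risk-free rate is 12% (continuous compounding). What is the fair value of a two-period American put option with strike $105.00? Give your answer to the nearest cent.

$9.91

Risk-neutral probability p = (e^0.12 − 0.75)/(1.5 − 0.75) = 0.3775/0.7500 = 0.5033
Terminal stock prices: S_uu = 247.5, S_ud = 123.8, S_dd = 61.88
Terminal payoffs (K − S): max(-142.5, 0) = 0, max(-18.75, 0) = 0, max(43.12, 0) = 43.12
Node u (S = 165): continuation = e^(−0.12)·[0.5033·0.0000 + 0.4967·0.0000] = 0.0000; exercise value = 0.0000 ≤ continuation, so V_u = 0.0000
Node d (S = 82.5): continuation = e^(−0.12)·[0.5033·0.0000 + 0.4967·43.1250] = 18.9969; exercise value = 22.5000 > continuation, so V_d = 22.5000 (exercise)
Node 0 (S = 110): continuation = e^(−0.12)·[0.5033·0.0000 + 0.4967·22.5000] = 9.9114; exercise value = 0.0000 ≤ continuation, so V_0 = 9.9114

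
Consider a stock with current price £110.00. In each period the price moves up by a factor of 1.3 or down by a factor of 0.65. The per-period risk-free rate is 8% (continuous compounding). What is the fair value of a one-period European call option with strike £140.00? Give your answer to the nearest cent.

Risk-neutral probability p = (e^0.08 − 0.65)/(1.3 − 0.65) = 0.4333/0.6500 = 0.6666
Terminal stock prices: S_u = 143, S_d = 71.5
Terminal payoffs (S − K): max(3, 0) = 3, max(-68.5, 0) = 0
Node 0 (S = 110): V_0 = e^(−0.08)·[0.6666·3.0000 + 0.3334·0.0000] = 1.8460

£1.85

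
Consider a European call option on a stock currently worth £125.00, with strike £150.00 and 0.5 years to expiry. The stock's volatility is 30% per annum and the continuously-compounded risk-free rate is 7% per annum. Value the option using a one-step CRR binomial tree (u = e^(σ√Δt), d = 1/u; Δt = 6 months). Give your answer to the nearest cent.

CRR parameters: u = e^(σ√Δt) = e^(0.3·√0.5) = 1.2363, d = 1/u = 0.8089
Per-period rate: rΔt = 0.07·0.5 = 0.035, so R = e^0.035 = 1.0356
Risk-neutral probability p = (e^0.035 − 0.8089)/(1.2363 − 0.8089) = 0.2268/0.4275 = 0.5305
Terminal stock prices: S_u = 154.5, S_d = 101.1
Terminal payoffs (S − K): max(4.539, 0) = 4.539, max(-48.89, 0) = 0
Node 0 (S = 125): V_0 = e^(−0.035)·[0.5305·4.5389 + 0.4695·0.0000] = 2.3250

£2.33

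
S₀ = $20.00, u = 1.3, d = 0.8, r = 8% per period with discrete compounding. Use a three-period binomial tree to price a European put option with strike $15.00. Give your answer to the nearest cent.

Risk-neutral probability p = (1 + 0.08 − 0.8)/(1.3 − 0.8) = 0.2800/0.5000 = 0.5600
Terminal stock prices: S_uuu = 43.94, S_uud = 27.04, S_udd = 16.64, S_ddd = 10.24
Terminal payoffs (K − S): max(-28.94, 0) = 0, max(-12.04, 0) = 0, max(-1.64, 0) = 0, max(4.76, 0) = 4.76
Node uu (S = 33.8): V_uu = 1/1.08·[0.5600·0.0000 + 0.4400·0.0000] = 0.0000
Node ud (S = 20.8): V_ud = 1/1.08·[0.5600·0.0000 + 0.4400·0.0000] = 0.0000
Node dd (S = 12.8): V_dd = 1/1.08·[0.5600·0.0000 + 0.4400·4.7600] = 1.9393
Node u (S = 26): V_u = 1/1.08·[0.5600·0.0000 + 0.4400·0.0000] = 0.0000
Node d (S = 16): V_d = 1/1.08·[0.5600·0.0000 + 0.4400·1.9393] = 0.7901
Node 0 (S = 20): V_0 = 1/1.08·[0.5600·0.0000 + 0.4400·0.7901] = 0.3219

$0.32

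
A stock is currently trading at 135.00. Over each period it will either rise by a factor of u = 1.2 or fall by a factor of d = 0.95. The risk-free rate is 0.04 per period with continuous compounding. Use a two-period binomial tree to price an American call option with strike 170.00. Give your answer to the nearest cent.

Risk-neutral probability p = (e^0.04 − 0.95)/(1.2 − 0.95) = 0.0908/0.2500 = 0.3632
Terminal stock prices: S_uu = 194.4, S_ud = 153.9, S_dd = 121.8
Terminal payoffs (S − K): max(24.4, 0) = 24.4, max(-16.1, 0) = 0, max(-48.16, 0) = 0
Node u (S = 162): continuation = e^(−0.04)·[0.3632·24.4000 + 0.6368·0.0000] = 8.5156; exercise value = 0.0000 ≤ continuation, so V_u = 8.5156
Node d (S = 128.2): continuation = e^(−0.04)·[0.3632·0.0000 + 0.6368·0.0000] = 0.0000; exercise value = 0.0000 ≤ continuation, so V_d = 0.0000
Node 0 (S = 135): continuation = e^(−0.04)·[0.3632·8.5156 + 0.6368·0.0000] = 2.9719; exercise value = 0.0000 ≤ continuation, so V_0 = 2.9719

2.97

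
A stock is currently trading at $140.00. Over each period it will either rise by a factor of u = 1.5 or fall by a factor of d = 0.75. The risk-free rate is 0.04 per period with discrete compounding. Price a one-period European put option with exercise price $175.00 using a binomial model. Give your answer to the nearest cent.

Risk-neutral probability p = (1 + 0.04 − 0.75)/(1.5 − 0.75) = 0.2900/0.7500 = 0.3867
Terminal stock prices: S_u = 210, S_d = 105
Terminal payoffs (K − S): max(-35, 0) = 0, max(70, 0) = 70
Node 0 (S = 140): V_0 = 1/1.04·[0.3867·0.0000 + 0.6133·70.0000] = 41.2821

$41.28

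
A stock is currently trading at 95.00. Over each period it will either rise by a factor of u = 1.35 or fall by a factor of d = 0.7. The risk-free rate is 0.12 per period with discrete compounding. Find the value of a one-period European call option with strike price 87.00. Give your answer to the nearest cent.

Risk-neutral probability p = (1 + 0.12 − 0.7)/(1.35 − 0.7) = 0.4200/0.6500 = 0.6462
Terminal stock prices: S_u = 128.2, S_d = 66.5
Terminal payoffs (S − K): max(41.25, 0) = 41.25, max(-20.5, 0) = 0
Node 0 (S = 95): V_0 = 1/1.12·[0.6462·41.2500 + 0.3538·0.0000] = 23.7981

23.80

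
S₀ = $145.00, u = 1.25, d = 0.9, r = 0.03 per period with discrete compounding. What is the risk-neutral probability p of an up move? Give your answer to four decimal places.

Risk-neutral probability p = (1 + 0.03 − 0.9)/(1.25 − 0.9) = 0.1300/0.3500 = 0.3714

p = 0.3714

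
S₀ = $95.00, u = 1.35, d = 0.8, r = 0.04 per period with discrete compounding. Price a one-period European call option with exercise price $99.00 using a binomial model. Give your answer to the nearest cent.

$12.27

Risk-neutral probability p = (1 + 0.04 − 0.8)/(1.35 − 0.8) = 0.2400/0.5500 = 0.4364
Terminal stock prices: S_u = 128.2, S_d = 76
Terminal payoffs (S − K): max(29.25, 0) = 29.25, max(-23, 0) = 0
Node 0 (S = 95): V_0 = 1/1.04·[0.4364·29.2500 + 0.5636·0.0000] = 12.2727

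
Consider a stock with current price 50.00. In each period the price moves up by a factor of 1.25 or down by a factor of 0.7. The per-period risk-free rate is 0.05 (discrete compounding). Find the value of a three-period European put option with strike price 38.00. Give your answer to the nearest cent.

Risk-neutral probability p = (1 + 0.05 − 0.7)/(1.25 − 0.7) = 0.3500/0.5500 = 0.6364
Terminal stock prices: S_uuu = 97.66, S_uud = 54.69, S_udd = 30.62, S_ddd = 17.15
Terminal payoffs (K − S): max(-59.66, 0) = 0, max(-16.69, 0) = 0, max(7.375, 0) = 7.375, max(20.85, 0) = 20.85
Node uu (S = 78.12): V_uu = 1/1.05·[0.6364·0.0000 + 0.3636·0.0000] = 0.0000
Node ud (S = 43.75): V_ud = 1/1.05·[0.6364·0.0000 + 0.3636·7.3750] = 2.5541
Node dd (S = 24.5): V_dd = 1/1.05·[0.6364·7.3750 + 0.3636·20.8500] = 11.6905
Node u (S = 62.5): V_u = 1/1.05·[0.6364·0.0000 + 0.3636·2.5541] = 0.8845
Node d (S = 35): V_d = 1/1.05·[0.6364·2.5541 + 0.3636·11.6905] = 5.5966
Node 0 (S = 50): V_0 = 1/1.05·[0.6364·0.8845 + 0.3636·5.5966] = 2.4743

2.47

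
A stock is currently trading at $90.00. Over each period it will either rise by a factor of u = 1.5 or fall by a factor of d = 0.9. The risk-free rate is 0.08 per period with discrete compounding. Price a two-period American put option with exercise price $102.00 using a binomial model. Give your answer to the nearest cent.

Risk-neutral probability p = (1 + 0.08 − 0.9)/(1.5 − 0.9) = 0.1800/0.6000 = 0.3000
Terminal stock prices: S_uu = 202.5, S_ud = 121.5, S_dd = 72.9
Terminal payoffs (K − S): max(-100.5, 0) = 0, max(-19.5, 0) = 0, max(29.1, 0) = 29.1
Node u (S = 135): continuation = 1/1.08·[0.3000·0.0000 + 0.7000·0.0000] = 0.0000; exercise value = 0.0000 ≤ continuation, so V_u = 0.0000
Node d (S = 81): continuation = 1/1.08·[0.3000·0.0000 + 0.7000·29.1000] = 18.8611; exercise value = 21.0000 > continuation, so V_d = 21.0000 (exercise)
Node 0 (S = 90): continuation = 1/1.08·[0.3000·0.0000 + 0.7000·21.0000] = 13.6111; exercise value = 12.0000 ≤ continuation, so V_0 = 13.6111

$13.61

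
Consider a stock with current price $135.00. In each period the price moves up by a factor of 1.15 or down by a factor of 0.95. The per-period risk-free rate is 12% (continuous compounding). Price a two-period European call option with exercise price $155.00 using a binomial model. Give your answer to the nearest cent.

$14.58

Risk-neutral probability p = (e^0.12 − 0.95)/(1.15 − 0.95) = 0.1775/0.2000 = 0.8875
Terminal stock prices: S_uu = 178.5, S_ud = 147.5, S_dd = 121.8
Terminal payoffs (S − K): max(23.54, 0) = 23.54, max(-7.513, 0) = 0, max(-33.16, 0) = 0
Node u (S = 155.2): V_u = e^(−0.12)·[0.8875·23.5375 + 0.1125·0.0000] = 18.5270
Node d (S = 128.2): V_d = e^(−0.12)·[0.8875·0.0000 + 0.1125·0.0000] = 0.0000
Node 0 (S = 135): V_0 = e^(−0.12)·[0.8875·18.5270 + 0.1125·0.0000] = 14.5831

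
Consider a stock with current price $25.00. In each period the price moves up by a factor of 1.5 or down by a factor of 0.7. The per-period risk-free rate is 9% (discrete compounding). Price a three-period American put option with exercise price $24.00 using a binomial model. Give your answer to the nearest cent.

$3.71

Risk-neutral probability p = (1 + 0.09 − 0.7)/(1.5 − 0.7) = 0.3900/0.8000 = 0.4875
Terminal stock prices: S_uuu = 84.38, S_uud = 39.38, S_udd = 18.37, S_ddd = 8.575
Terminal payoffs (K − S): max(-60.38, 0) = 0, max(-15.38, 0) = 0, max(5.625, 0) = 5.625, max(15.43, 0) = 15.43
Node uu (S = 56.25): continuation = 1/1.09·[0.4875·0.0000 + 0.5125·0.0000] = 0.0000; exercise value = 0.0000 ≤ continuation, so V_uu = 0.0000
Node ud (S = 26.25): continuation = 1/1.09·[0.4875·0.0000 + 0.5125·5.6250] = 2.6448; exercise value = 0.0000 ≤ continuation, so V_ud = 2.6448
Node dd (S = 12.25): continuation = 1/1.09·[0.4875·5.6250 + 0.5125·15.4250] = 9.7683; exercise value = 11.7500 > continuation, so V_dd = 11.7500 (exercise)
Node u (S = 37.5): continuation = 1/1.09·[0.4875·0.0000 + 0.5125·2.6448] = 1.2435; exercise value = 0.0000 ≤ continuation, so V_u = 1.2435
Node d (S = 17.5): continuation = 1/1.09·[0.4875·2.6448 + 0.5125·11.7500] = 6.7075; exercise value = 6.5000 ≤ continuation, so V_d = 6.7075
Node 0 (S = 25): continuation = 1/1.09·[0.4875·1.2435 + 0.5125·6.7075] = 3.7099; exercise value = 0.0000 ≤ continuation, so V_0 = 3.7099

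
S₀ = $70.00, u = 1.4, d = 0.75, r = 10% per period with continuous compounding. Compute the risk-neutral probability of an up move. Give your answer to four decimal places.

Risk-neutral probability p = (e^0.1 − 0.75)/(1.4 − 0.75) = 0.3552/0.6500 = 0.5464

p = 0.5464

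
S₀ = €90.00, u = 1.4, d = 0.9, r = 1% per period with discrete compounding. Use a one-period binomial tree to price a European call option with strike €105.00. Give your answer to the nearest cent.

€4.57

Risk-neutral probability p = (1 + 0.01 − 0.9)/(1.4 − 0.9) = 0.1100/0.5000 = 0.2200
Terminal stock prices: S_u = 126, S_d = 81
Terminal payoffs (S − K): max(21, 0) = 21, max(-24, 0) = 0
Node 0 (S = 90): V_0 = 1/1.01·[0.2200·21.0000 + 0.7800·0.0000] = 4.5743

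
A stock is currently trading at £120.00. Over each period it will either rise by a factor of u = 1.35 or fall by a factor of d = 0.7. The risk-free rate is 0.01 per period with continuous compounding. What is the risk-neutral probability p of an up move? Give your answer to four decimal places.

Risk-neutral probability p = (e^0.01 − 0.7)/(1.35 − 0.7) = 0.3101/0.6500 = 0.4770

p = 0.4770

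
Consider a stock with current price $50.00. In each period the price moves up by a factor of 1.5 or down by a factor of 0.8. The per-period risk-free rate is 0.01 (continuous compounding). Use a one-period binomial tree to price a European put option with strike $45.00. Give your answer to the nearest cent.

Risk-neutral probability p = (e^0.01 − 0.8)/(1.5 − 0.8) = 0.2101/0.7000 = 0.3001
Terminal stock prices: S_u = 75, S_d = 40
Terminal payoffs (K − S): max(-30, 0) = 0, max(5, 0) = 5
Node 0 (S = 50): V_0 = e^(−0.01)·[0.3001·0.0000 + 0.6999·5.0000] = 3.4648

$3.46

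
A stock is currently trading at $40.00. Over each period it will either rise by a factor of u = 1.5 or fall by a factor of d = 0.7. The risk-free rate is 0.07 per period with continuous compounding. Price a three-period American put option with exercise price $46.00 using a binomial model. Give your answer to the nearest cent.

$10.76

Risk-neutral probability p = (e^0.07 − 0.7)/(1.5 − 0.7) = 0.3725/0.8000 = 0.4656
Terminal stock prices: S_uuu = 135, S_uud = 63, S_udd = 29.4, S_ddd = 13.72
Terminal payoffs (K − S): max(-89, 0) = 0, max(-17, 0) = 0, max(16.6, 0) = 16.6, max(32.28, 0) = 32.28
Node uu (S = 90): continuation = e^(−0.07)·[0.4656·0.0000 + 0.5344·0.0000] = 0.0000; exercise value = 0.0000 ≤ continuation, so V_uu = 0.0000
Node ud (S = 42): continuation = e^(−0.07)·[0.4656·0.0000 + 0.5344·16.6000] = 8.2708; exercise value = 4.0000 ≤ continuation, so V_ud = 8.2708
Node dd (S = 19.6): continuation = e^(−0.07)·[0.4656·16.6000 + 0.5344·32.2800] = 23.2901; exercise value = 26.4000 > continuation, so V_dd = 26.4000 (exercise)
Node u (S = 60): continuation = e^(−0.07)·[0.4656·0.0000 + 0.5344·8.2708] = 4.1208; exercise value = 0.0000 ≤ continuation, so V_u = 4.1208
Node d (S = 28): continuation = e^(−0.07)·[0.4656·8.2708 + 0.5344·26.4000] = 16.7443; exercise value = 18.0000 > continuation, so V_d = 18.0000 (exercise)
Node 0 (S = 40): continuation = e^(−0.07)·[0.4656·4.1208 + 0.5344·18.0000] = 10.7574; exercise value = 6.0000 ≤ continuation, so V_0 = 10.7574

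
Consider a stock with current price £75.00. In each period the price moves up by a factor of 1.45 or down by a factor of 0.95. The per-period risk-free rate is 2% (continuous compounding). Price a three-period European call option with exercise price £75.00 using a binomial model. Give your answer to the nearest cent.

£10.77

Risk-neutral probability p = (e^0.02 − 0.95)/(1.45 − 0.95) = 0.0702/0.5000 = 0.1404
Terminal stock prices: S_uuu = 228.6, S_uud = 149.8, S_udd = 98.15, S_ddd = 64.3
Terminal payoffs (S − K): max(153.6, 0) = 153.6, max(74.8, 0) = 74.8, max(23.15, 0) = 23.15, max(-10.7, 0) = 0
Node uu (S = 157.7): V_uu = e^(−0.02)·[0.1404·153.6469 + 0.8596·74.8031] = 84.1726
Node ud (S = 103.3): V_ud = e^(−0.02)·[0.1404·74.8031 + 0.8596·23.1469] = 29.7976
Node dd (S = 67.69): V_dd = e^(−0.02)·[0.1404·23.1469 + 0.8596·0.0000] = 3.1855
Node u (S = 108.8): V_u = e^(−0.02)·[0.1404·84.1726 + 0.8596·29.7976] = 36.6908
Node d (S = 71.25): V_d = e^(−0.02)·[0.1404·29.7976 + 0.8596·3.1855] = 6.7849
Node 0 (S = 75): V_0 = e^(−0.02)·[0.1404·36.6908 + 0.8596·6.7849] = 10.7663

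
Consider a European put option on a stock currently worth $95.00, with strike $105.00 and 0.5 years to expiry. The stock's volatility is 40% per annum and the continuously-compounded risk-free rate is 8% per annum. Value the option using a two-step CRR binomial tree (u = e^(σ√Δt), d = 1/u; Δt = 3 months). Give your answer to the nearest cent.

$14.72

CRR parameters: u = e^(σ√Δt) = e^(0.4·√0.25) = 1.2214, d = 1/u = 0.8187
Per-period rate: rΔt = 0.08·0.25 = 0.02, so R = e^0.02 = 1.0202
Risk-neutral probability p = (e^0.02 − 0.8187)/(1.2214 − 0.8187) = 0.2015/0.4027 = 0.5003
Terminal stock prices: S_uu = 141.7, S_ud = 95, S_dd = 63.68
Terminal payoffs (K − S): max(-36.72, 0) = 0, max(10, 0) = 10, max(41.32, 0) = 41.32
Node u (S = 116): V_u = e^(−0.02)·[0.5003·0.0000 + 0.4997·10.0000] = 4.8977
Node d (S = 77.78): V_d = e^(−0.02)·[0.5003·10.0000 + 0.4997·41.3196] = 25.1414
Node 0 (S = 95): V_0 = e^(−0.02)·[0.5003·4.8977 + 0.4997·25.1414] = 14.7155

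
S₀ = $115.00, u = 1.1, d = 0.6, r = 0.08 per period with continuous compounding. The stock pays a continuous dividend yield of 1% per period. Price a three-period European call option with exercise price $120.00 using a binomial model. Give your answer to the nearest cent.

Per-period risk-free factor R = e^0.08 = 1.0833; dividend-adjusted growth = e^(0.08−0.01) = 1.0725.
Risk-neutral probability p = (1.0725 − 0.6)/(1.1 − 0.6) = 0.4725/0.5000 = 0.9450
Terminal stock prices: S_uuu = 153.1, S_uud = 83.49, S_udd = 45.54, S_ddd = 24.84
Terminal payoffs (S − K): max(33.07, 0) = 33.07, max(-36.51, 0) = 0, max(-74.46, 0) = 0, max(-95.16, 0) = 0
Node uu (S = 139.2): V_uu = e^(−0.08)·[0.9450·33.0650 + 0.0550·0.0000] = 28.8446
Node ud (S = 75.9): V_ud = e^(−0.08)·[0.9450·0.0000 + 0.0550·0.0000] = 0.0000
Node dd (S = 41.4): V_dd = e^(−0.08)·[0.9450·0.0000 + 0.0550·0.0000] = 0.0000
Node u (S = 126.5): V_u = e^(−0.08)·[0.9450·28.8446 + 0.0550·0.0000] = 25.1629
Node d (S = 69): V_d = e^(−0.08)·[0.9450·0.0000 + 0.0550·0.0000] = 0.0000
Node 0 (S = 115): V_0 = e^(−0.08)·[0.9450·25.1629 + 0.0550·0.0000] = 21.9511

$21.95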